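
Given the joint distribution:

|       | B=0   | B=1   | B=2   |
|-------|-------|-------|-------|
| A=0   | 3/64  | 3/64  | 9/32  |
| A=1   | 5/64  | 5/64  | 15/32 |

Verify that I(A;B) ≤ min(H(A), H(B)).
Marginal P(A) (row sums):
  P(A=0) = 3/64 + 3/64 + 9/32 = 3/8
  P(A=1) = 5/64 + 5/64 + 15/32 = 5/8
Marginal P(B) (column sums):
  P(B=0) = 3/64 + 5/64 = 1/8
  P(B=1) = 3/64 + 5/64 = 1/8
  P(B=2) = 9/32 + 15/32 = 3/4

H(A) = -[(3/8)·log₂(3/8) + (5/8)·log₂(5/8)]
  = 0.5306 + 0.4238
  = 0.9544 bits
H(B) = -[(1/8)·log₂(1/8) + (1/8)·log₂(1/8) + (3/4)·log₂(3/4)]
  = 0.3750 + 0.3750 + 0.3113
  = 1.0613 bits
H(A,B) = -[(3/64)·log₂(3/64) + (3/64)·log₂(3/64) + (9/32)·log₂(9/32) + (5/64)·log₂(5/64) + (5/64)·log₂(5/64) + (15/32)·log₂(15/32)]
  = 0.2070 + 0.2070 + 0.5147 + 0.2873 + 0.2873 + 0.5124
  = 2.0157 bits

I(A;B) = H(A) + H(B) - H(A,B)
  = 0.9544 + 1.0613 - 2.0157
  = 0.0000 bits

min(H(A), H(B)) = min(0.9544, 1.0613) = 0.9544 bits
Since 0.0000 ≤ 0.9544, the bound is satisfied ✓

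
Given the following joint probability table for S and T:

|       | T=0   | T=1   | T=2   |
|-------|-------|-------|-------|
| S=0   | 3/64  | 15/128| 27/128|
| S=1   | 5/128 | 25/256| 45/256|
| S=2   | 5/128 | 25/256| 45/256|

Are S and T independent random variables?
Marginal P(S) (row sums):
  P(S=0) = 3/64 + 15/128 + 27/128 = 3/8
  P(S=1) = 5/128 + 25/256 + 45/256 = 5/16
  P(S=2) = 5/128 + 25/256 + 45/256 = 5/16
Marginal P(T) (column sums):
  P(T=0) = 3/64 + 5/128 + 5/128 = 1/8
  P(T=1) = 15/128 + 25/256 + 25/256 = 5/16
  P(T=2) = 27/128 + 45/256 + 45/256 = 9/16

S and T are independent iff P(S=i,T=j) = P(S=i)·P(T=j) for every cell.
  P(S=0)·P(T=0) = 3/8 × 1/8 = 3/64 = P(S=0,T=0) ✓
  P(S=0)·P(T=1) = 3/8 × 5/16 = 15/128 = P(S=0,T=1) ✓
  P(S=0)·P(T=2) = 3/8 × 9/16 = 27/128 = P(S=0,T=2) ✓
  P(S=1)·P(T=0) = 5/16 × 1/8 = 5/128 = P(S=1,T=0) ✓
  P(S=1)·P(T=1) = 5/16 × 5/16 = 25/256 = P(S=1,T=1) ✓
  P(S=1)·P(T=2) = 5/16 × 9/16 = 45/256 = P(S=1,T=2) ✓
  P(S=2)·P(T=0) = 5/16 × 1/8 = 5/128 = P(S=2,T=0) ✓
  P(S=2)·P(T=1) = 5/16 × 5/16 = 25/256 = P(S=2,T=1) ✓
  P(S=2)·P(T=2) = 5/16 × 9/16 = 45/256 = P(S=2,T=2) ✓

Yes, S and T are independent: every cell factors, so I(S;T) = 0 bits.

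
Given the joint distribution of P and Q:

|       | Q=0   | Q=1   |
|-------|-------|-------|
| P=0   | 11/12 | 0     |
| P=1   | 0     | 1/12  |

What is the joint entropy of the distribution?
H(P,Q) = -Σ P(P,Q) log₂ P(P,Q), summed over the non-zero cells:
H(P,Q) = -[(11/12)·log₂(11/12) + (1/12)·log₂(1/12)]
  = 0.1151 + 0.2987
  = 0.4138 bits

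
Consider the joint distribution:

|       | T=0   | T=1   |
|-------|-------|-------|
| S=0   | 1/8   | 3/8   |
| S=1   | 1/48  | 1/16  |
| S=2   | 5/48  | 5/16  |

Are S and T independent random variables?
Marginal P(S) (row sums):
  P(S=0) = 1/8 + 3/8 = 1/2
  P(S=1) = 1/48 + 1/16 = 1/12
  P(S=2) = 5/48 + 5/16 = 5/12
Marginal P(T) (column sums):
  P(T=0) = 1/8 + 1/48 + 5/48 = 1/4
  P(T=1) = 3/8 + 1/16 + 5/16 = 3/4

S and T are independent iff P(S=i,T=j) = P(S=i)·P(T=j) for every cell.
  P(S=0)·P(T=0) = 1/2 × 1/4 = 1/8 = P(S=0,T=0) ✓
  P(S=0)·P(T=1) = 1/2 × 3/4 = 3/8 = P(S=0,T=1) ✓
  P(S=1)·P(T=0) = 1/12 × 1/4 = 1/48 = P(S=1,T=0) ✓
  P(S=1)·P(T=1) = 1/12 × 3/4 = 1/16 = P(S=1,T=1) ✓
  P(S=2)·P(T=0) = 5/12 × 1/4 = 5/48 = P(S=2,T=0) ✓
  P(S=2)·P(T=1) = 5/12 × 3/4 = 5/16 = P(S=2,T=1) ✓

Yes, S and T are independent: every cell factors, so I(S;T) = 0 bits.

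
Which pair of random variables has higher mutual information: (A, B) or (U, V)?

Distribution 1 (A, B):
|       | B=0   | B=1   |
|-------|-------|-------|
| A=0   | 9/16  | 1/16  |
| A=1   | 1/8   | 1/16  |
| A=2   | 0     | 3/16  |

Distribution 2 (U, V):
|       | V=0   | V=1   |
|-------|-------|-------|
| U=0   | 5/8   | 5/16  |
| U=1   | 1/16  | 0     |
Distribution 1 (A, B):
Marginal P(A) (row sums):
  P(A=0) = 9/16 + 1/16 = 5/8
  P(A=1) = 1/8 + 1/16 = 3/16
  P(A=2) = 0 + 3/16 = 3/16
Marginal P(B) (column sums):
  P(B=0) = 9/16 + 1/8 + 0 = 11/16
  P(B=1) = 1/16 + 1/16 + 3/16 = 5/16

H(A) = -[(5/8)·log₂(5/8) + (3/16)·log₂(3/16) + (3/16)·log₂(3/16)]
  = 0.4238 + 0.4528 + 0.4528
  = 1.3294 bits
H(B) = -[(11/16)·log₂(11/16) + (5/16)·log₂(5/16)]
  = 0.3716 + 0.5244
  = 0.8960 bits
H(A,B) = -[(9/16)·log₂(9/16) + (1/16)·log₂(1/16) + (1/8)·log₂(1/8) + (1/16)·log₂(1/16) + (3/16)·log₂(3/16)]
  = 0.4669 + 0.2500 + 0.3750 + 0.2500 + 0.4528
  = 1.7947 bits

I(A;B) = H(A) + H(B) - H(A,B)
  = 1.3294 + 0.8960 - 1.7947
  = 0.4307 bits

Distribution 2 (U, V):
Marginal P(U) (row sums):
  P(U=0) = 5/8 + 5/16 = 15/16
  P(U=1) = 1/16 + 0 = 1/16
Marginal P(V) (column sums):
  P(V=0) = 5/8 + 1/16 = 11/16
  P(V=1) = 5/16 + 0 = 5/16

H(U) = -[(15/16)·log₂(15/16) + (1/16)·log₂(1/16)]
  = 0.0873 + 0.2500
  = 0.3373 bits
H(V) = -[(11/16)·log₂(11/16) + (5/16)·log₂(5/16)]
  = 0.3716 + 0.5244
  = 0.8960 bits
H(U,V) = -[(5/8)·log₂(5/8) + (5/16)·log₂(5/16) + (1/16)·log₂(1/16)]
  = 0.4238 + 0.5244 + 0.2500
  = 1.1982 bits

I(U;V) = H(U) + H(V) - H(U,V)
  = 0.3373 + 0.8960 - 1.1982
  = 0.0351 bits

I(A;B) = 0.4307 bits > I(U;V) = 0.0351 bits, so (A, B) has the higher mutual information (stronger dependence).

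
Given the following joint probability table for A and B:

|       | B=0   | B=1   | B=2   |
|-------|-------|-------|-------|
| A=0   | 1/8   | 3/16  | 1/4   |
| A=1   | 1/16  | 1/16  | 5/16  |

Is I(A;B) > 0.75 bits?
Marginal P(A) (row sums):
  P(A=0) = 1/8 + 3/16 + 1/4 = 9/16
  P(A=1) = 1/16 + 1/16 + 5/16 = 7/16
Marginal P(B) (column sums):
  P(B=0) = 1/8 + 1/16 = 3/16
  P(B=1) = 3/16 + 1/16 = 1/4
  P(B=2) = 1/4 + 5/16 = 9/16

H(A) = -[(9/16)·log₂(9/16) + (7/16)·log₂(7/16)]
  = 0.4669 + 0.5218
  = 0.9887 bits
H(B) = -[(3/16)·log₂(3/16) + (1/4)·log₂(1/4) + (9/16)·log₂(9/16)]
  = 0.4528 + 0.5000 + 0.4669
  = 1.4197 bits
H(A,B) = -[(1/8)·log₂(1/8) + (3/16)·log₂(3/16) + (1/4)·log₂(1/4) + (1/16)·log₂(1/16) + (1/16)·log₂(1/16) + (5/16)·log₂(5/16)]
  = 0.3750 + 0.4528 + 0.5000 + 0.2500 + 0.2500 + 0.5244
  = 2.3522 bits

I(A;B) = H(A) + H(B) - H(A,B)
  = 0.9887 + 1.4197 - 2.3522
  = 0.0562 bits

No. I(A;B) = 0.0562 bits, which is ≤ 0.75 bits.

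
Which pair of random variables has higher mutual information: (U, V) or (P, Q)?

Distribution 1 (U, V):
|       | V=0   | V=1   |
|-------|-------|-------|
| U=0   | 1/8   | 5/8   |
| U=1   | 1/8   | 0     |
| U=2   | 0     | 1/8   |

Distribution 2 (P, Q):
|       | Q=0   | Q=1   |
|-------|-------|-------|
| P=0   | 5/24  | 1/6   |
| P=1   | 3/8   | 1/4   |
Distribution 1 (U, V):
Marginal P(U) (row sums):
  P(U=0) = 1/8 + 5/8 = 3/4
  P(U=1) = 1/8 + 0 = 1/8
  P(U=2) = 0 + 1/8 = 1/8
Marginal P(V) (column sums):
  P(V=0) = 1/8 + 1/8 + 0 = 1/4
  P(V=1) = 5/8 + 0 + 1/8 = 3/4

H(U) = -[(3/4)·log₂(3/4) + (1/8)·log₂(1/8) + (1/8)·log₂(1/8)]
  = 0.3113 + 0.3750 + 0.3750
  = 1.0613 bits
H(V) = -[(1/4)·log₂(1/4) + (3/4)·log₂(3/4)]
  = 0.5000 + 0.3113
  = 0.8113 bits
H(U,V) = -[(1/8)·log₂(1/8) + (5/8)·log₂(5/8) + (1/8)·log₂(1/8) + (1/8)·log₂(1/8)]
  = 0.3750 + 0.4238 + 0.3750 + 0.3750
  = 1.5488 bits

I(U;V) = H(U) + H(V) - H(U,V)
  = 1.0613 + 0.8113 - 1.5488
  = 0.3238 bits

Distribution 2 (P, Q):
Marginal P(P) (row sums):
  P(P=0) = 5/24 + 1/6 = 3/8
  P(P=1) = 3/8 + 1/4 = 5/8
Marginal P(Q) (column sums):
  P(Q=0) = 5/24 + 3/8 = 7/12
  P(Q=1) = 1/6 + 1/4 = 5/12

H(P) = -[(3/8)·log₂(3/8) + (5/8)·log₂(5/8)]
  = 0.5306 + 0.4238
  = 0.9544 bits
H(Q) = -[(7/12)·log₂(7/12) + (5/12)·log₂(5/12)]
  = 0.4536 + 0.5263
  = 0.9799 bits
H(P,Q) = -[(5/24)·log₂(5/24) + (1/6)·log₂(1/6) + (3/8)·log₂(3/8) + (1/4)·log₂(1/4)]
  = 0.4715 + 0.4308 + 0.5306 + 0.5000
  = 1.9329 bits

I(P;Q) = H(P) + H(Q) - H(P,Q)
  = 0.9544 + 0.9799 - 1.9329
  = 0.0014 bits

I(U;V) = 0.3238 bits > I(P;Q) = 0.0014 bits, so (U, V) has the higher mutual information (stronger dependence).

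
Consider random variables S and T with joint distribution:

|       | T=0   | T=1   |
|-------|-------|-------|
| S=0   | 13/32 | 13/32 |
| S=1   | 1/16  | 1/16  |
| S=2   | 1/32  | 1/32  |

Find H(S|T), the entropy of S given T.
Marginal P(T) (column sums):
  P(T=0) = 13/32 + 1/16 + 1/32 = 1/2
  P(T=1) = 13/32 + 1/16 + 1/32 = 1/2

H(S|T) = -Σ P(S,T)·log₂ P(S|T), where P(S|T) = P(S,T) / P(T)
  (S=0,T=0): P(S|T) = (13/32)/(1/2) = 13/16;  -(13/32)·log₂(13/16) = 0.1217
  (S=0,T=1): P(S|T) = (13/32)/(1/2) = 13/16;  -(13/32)·log₂(13/16) = 0.1217
  (S=1,T=0): P(S|T) = (1/16)/(1/2) = 1/8;  -(1/16)·log₂(1/8) = 0.1875
  (S=1,T=1): P(S|T) = (1/16)/(1/2) = 1/8;  -(1/16)·log₂(1/8) = 0.1875
  (S=2,T=0): P(S|T) = (1/32)/(1/2) = 1/16;  -(1/32)·log₂(1/16) = 0.1250
  (S=2,T=1): P(S|T) = (1/32)/(1/2) = 1/16;  -(1/32)·log₂(1/16) = 0.1250
H(S|T) = 0.1217 + 0.1217 + 0.1875 + 0.1875 + 0.1250 + 0.1250
  = 0.8684 bits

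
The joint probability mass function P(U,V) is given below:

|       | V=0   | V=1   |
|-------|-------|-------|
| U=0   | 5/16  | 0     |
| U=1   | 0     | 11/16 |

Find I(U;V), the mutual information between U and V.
Marginal P(U) (row sums):
  P(U=0) = 5/16 + 0 = 5/16
  P(U=1) = 0 + 11/16 = 11/16
Marginal P(V) (column sums):
  P(V=0) = 5/16 + 0 = 5/16
  P(V=1) = 0 + 11/16 = 11/16

H(U) = -[(5/16)·log₂(5/16) + (11/16)·log₂(11/16)]
  = 0.5244 + 0.3716
  = 0.8960 bits
H(V) = -[(5/16)·log₂(5/16) + (11/16)·log₂(11/16)]
  = 0.5244 + 0.3716
  = 0.8960 bits
H(U,V) = -[(5/16)·log₂(5/16) + (11/16)·log₂(11/16)]
  = 0.5244 + 0.3716
  = 0.8960 bits

I(U;V) = H(U) + H(V) - H(U,V)
  = 0.8960 + 0.8960 - 0.8960
  = 0.8960 bits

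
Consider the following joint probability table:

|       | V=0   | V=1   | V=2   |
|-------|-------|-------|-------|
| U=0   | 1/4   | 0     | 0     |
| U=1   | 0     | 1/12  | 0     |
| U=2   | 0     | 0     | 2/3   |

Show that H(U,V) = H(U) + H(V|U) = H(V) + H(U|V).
Marginal P(U) (row sums):
  P(U=0) = 1/4 + 0 + 0 = 1/4
  P(U=1) = 0 + 1/12 + 0 = 1/12
  P(U=2) = 0 + 0 + 2/3 = 2/3
Marginal P(V) (column sums):
  P(V=0) = 1/4 + 0 + 0 = 1/4
  P(V=1) = 0 + 1/12 + 0 = 1/12
  P(V=2) = 0 + 0 + 2/3 = 2/3

Decomposition 1: H(U) + H(V|U)
H(U) = -[(1/4)·log₂(1/4) + (1/12)·log₂(1/12) + (2/3)·log₂(2/3)]
  = 0.5000 + 0.2987 + 0.3900
  = 1.1887 bits
H(V|U) = -Σ P(U,V)·log₂ P(V|U), where P(V|U) = P(U,V) / P(U)
  (cells with P(U,V) = 0 contribute 0)
  (U=0,V=0): P(V|U) = (1/4)/(1/4) = 1;  -(1/4)·log₂(1) = 0.0000
  (U=1,V=1): P(V|U) = (1/12)/(1/12) = 1;  -(1/12)·log₂(1) = 0.0000
  (U=2,V=2): P(V|U) = (2/3)/(2/3) = 1;  -(2/3)·log₂(1) = 0.0000
H(V|U) = 0.0000 + 0.0000 + 0.0000
  = 0.0000 bits
H(U) + H(V|U) = 1.1887 + 0.0000 = 1.1887 bits

Decomposition 2: H(V) + H(U|V)
H(V) = -[(1/4)·log₂(1/4) + (1/12)·log₂(1/12) + (2/3)·log₂(2/3)]
  = 0.5000 + 0.2987 + 0.3900
  = 1.1887 bits
H(U|V) = -Σ P(U,V)·log₂ P(U|V), where P(U|V) = P(U,V) / P(V)
  (cells with P(U,V) = 0 contribute 0)
  (U=0,V=0): P(U|V) = (1/4)/(1/4) = 1;  -(1/4)·log₂(1) = 0.0000
  (U=1,V=1): P(U|V) = (1/12)/(1/12) = 1;  -(1/12)·log₂(1) = 0.0000
  (U=2,V=2): P(U|V) = (2/3)/(2/3) = 1;  -(2/3)·log₂(1) = 0.0000
H(U|V) = 0.0000 + 0.0000 + 0.0000
  = 0.0000 bits
H(V) + H(U|V) = 1.1887 + 0.0000 = 1.1887 bits

Direct computation of the joint entropy:
H(U,V) = -[(1/4)·log₂(1/4) + (1/12)·log₂(1/12) + (2/3)·log₂(2/3)]
  = 0.5000 + 0.2987 + 0.3900
  = 1.1887 bits

All three agree: H(U,V) = 1.1887 bits ✓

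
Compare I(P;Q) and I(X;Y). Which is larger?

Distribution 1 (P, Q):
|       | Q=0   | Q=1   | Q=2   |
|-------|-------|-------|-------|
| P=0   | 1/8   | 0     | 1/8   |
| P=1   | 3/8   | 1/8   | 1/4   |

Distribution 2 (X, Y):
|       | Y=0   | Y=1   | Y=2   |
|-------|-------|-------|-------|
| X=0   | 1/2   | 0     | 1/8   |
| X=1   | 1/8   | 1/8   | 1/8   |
Distribution 1 (P, Q):
Marginal P(P) (row sums):
  P(P=0) = 1/8 + 0 + 1/8 = 1/4
  P(P=1) = 3/8 + 1/8 + 1/4 = 3/4
Marginal P(Q) (column sums):
  P(Q=0) = 1/8 + 3/8 = 1/2
  P(Q=1) = 0 + 1/8 = 1/8
  P(Q=2) = 1/8 + 1/4 = 3/8

H(P) = -[(1/4)·log₂(1/4) + (3/4)·log₂(3/4)]
  = 0.5000 + 0.3113
  = 0.8113 bits
H(Q) = -[(1/2)·log₂(1/2) + (1/8)·log₂(1/8) + (3/8)·log₂(3/8)]
  = 0.5000 + 0.3750 + 0.5306
  = 1.4056 bits
H(P,Q) = -[(1/8)·log₂(1/8) + (1/8)·log₂(1/8) + (3/8)·log₂(3/8) + (1/8)·log₂(1/8) + (1/4)·log₂(1/4)]
  = 0.3750 + 0.3750 + 0.5306 + 0.3750 + 0.5000
  = 2.1556 bits

I(P;Q) = H(P) + H(Q) - H(P,Q)
  = 0.8113 + 1.4056 - 2.1556
  = 0.0613 bits

Distribution 2 (X, Y):
Marginal P(X) (row sums):
  P(X=0) = 1/2 + 0 + 1/8 = 5/8
  P(X=1) = 1/8 + 1/8 + 1/8 = 3/8
Marginal P(Y) (column sums):
  P(Y=0) = 1/2 + 1/8 = 5/8
  P(Y=1) = 0 + 1/8 = 1/8
  P(Y=2) = 1/8 + 1/8 = 1/4

H(X) = -[(5/8)·log₂(5/8) + (3/8)·log₂(3/8)]
  = 0.4238 + 0.5306
  = 0.9544 bits
H(Y) = -[(5/8)·log₂(5/8) + (1/8)·log₂(1/8) + (1/4)·log₂(1/4)]
  = 0.4238 + 0.3750 + 0.5000
  = 1.2988 bits
H(X,Y) = -[(1/2)·log₂(1/2) + (1/8)·log₂(1/8) + (1/8)·log₂(1/8) + (1/8)·log₂(1/8) + (1/8)·log₂(1/8)]
  = 0.5000 + 0.3750 + 0.3750 + 0.3750 + 0.3750
  = 2.0000 bits

I(X;Y) = H(X) + H(Y) - H(X,Y)
  = 0.9544 + 1.2988 - 2.0000
  = 0.2532 bits

I(X;Y) = 0.2532 bits > I(P;Q) = 0.0613 bits, so (X, Y) has the higher mutual information (stronger dependence).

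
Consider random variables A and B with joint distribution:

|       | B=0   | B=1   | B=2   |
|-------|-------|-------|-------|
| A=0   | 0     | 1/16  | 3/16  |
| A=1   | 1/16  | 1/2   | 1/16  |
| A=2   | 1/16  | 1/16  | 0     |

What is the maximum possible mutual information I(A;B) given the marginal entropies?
The upper bound on mutual information is I(A;B) ≤ min(H(A), H(B)).

Marginal P(A) (row sums):
  P(A=0) = 0 + 1/16 + 3/16 = 1/4
  P(A=1) = 1/16 + 1/2 + 1/16 = 5/8
  P(A=2) = 1/16 + 1/16 + 0 = 1/8
Marginal P(B) (column sums):
  P(B=0) = 0 + 1/16 + 1/16 = 1/8
  P(B=1) = 1/16 + 1/2 + 1/16 = 5/8
  P(B=2) = 3/16 + 1/16 + 0 = 1/4

H(A) = -[(1/4)·log₂(1/4) + (5/8)·log₂(5/8) + (1/8)·log₂(1/8)]
  = 0.5000 + 0.4238 + 0.3750
  = 1.2988 bits
H(B) = -[(1/8)·log₂(1/8) + (5/8)·log₂(5/8) + (1/4)·log₂(1/4)]
  = 0.3750 + 0.4238 + 0.5000
  = 1.2988 bits

Maximum possible I(A;B) = min(1.2988, 1.2988) = 1.2988 bits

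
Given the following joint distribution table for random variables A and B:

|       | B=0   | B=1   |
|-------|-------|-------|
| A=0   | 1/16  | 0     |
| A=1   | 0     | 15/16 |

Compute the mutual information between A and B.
Marginal P(A) (row sums):
  P(A=0) = 1/16 + 0 = 1/16
  P(A=1) = 0 + 15/16 = 15/16
Marginal P(B) (column sums):
  P(B=0) = 1/16 + 0 = 1/16
  P(B=1) = 0 + 15/16 = 15/16

H(A) = -[(1/16)·log₂(1/16) + (15/16)·log₂(15/16)]
  = 0.2500 + 0.0873
  = 0.3373 bits
H(B) = -[(1/16)·log₂(1/16) + (15/16)·log₂(15/16)]
  = 0.2500 + 0.0873
  = 0.3373 bits
H(A,B) = -[(1/16)·log₂(1/16) + (15/16)·log₂(15/16)]
  = 0.2500 + 0.0873
  = 0.3373 bits

I(A;B) = H(A) + H(B) - H(A,B)
  = 0.3373 + 0.3373 - 0.3373
  = 0.3373 bits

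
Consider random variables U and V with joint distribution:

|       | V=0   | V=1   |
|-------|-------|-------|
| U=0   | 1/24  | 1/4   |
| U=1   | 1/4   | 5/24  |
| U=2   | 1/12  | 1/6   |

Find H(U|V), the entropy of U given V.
Marginal P(V) (column sums):
  P(V=0) = 1/24 + 1/4 + 1/12 = 3/8
  P(V=1) = 1/4 + 5/24 + 1/6 = 5/8

H(U|V) = -Σ P(U,V)·log₂ P(U|V), where P(U|V) = P(U,V) / P(V)
  (U=0,V=0): P(U|V) = (1/24)/(3/8) = 1/9;  -(1/24)·log₂(1/9) = 0.1321
  (U=0,V=1): P(U|V) = (1/4)/(5/8) = 2/5;  -(1/4)·log₂(2/5) = 0.3305
  (U=1,V=0): P(U|V) = (1/4)/(3/8) = 2/3;  -(1/4)·log₂(2/3) = 0.1462
  (U=1,V=1): P(U|V) = (5/24)/(5/8) = 1/3;  -(5/24)·log₂(1/3) = 0.3302
  (U=2,V=0): P(U|V) = (1/12)/(3/8) = 2/9;  -(1/12)·log₂(2/9) = 0.1808
  (U=2,V=1): P(U|V) = (1/6)/(5/8) = 4/15;  -(1/6)·log₂(4/15) = 0.3178
H(U|V) = 0.1321 + 0.3305 + 0.1462 + 0.3302 + 0.1808 + 0.3178
  = 1.4376 bits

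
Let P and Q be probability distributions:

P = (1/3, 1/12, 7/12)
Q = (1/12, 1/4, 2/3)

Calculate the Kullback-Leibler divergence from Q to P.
D(P||Q) = Σ P(i) log₂(P(i)/Q(i))
  i=0: (1/3) × log₂((1/3)/(1/12)) = (1/3) × log₂(4) = 0.6667
  i=1: (1/12) × log₂((1/12)/(1/4)) = (1/12) × log₂(1/3) = -0.1321
  i=2: (7/12) × log₂((7/12)/(2/3)) = (7/12) × log₂(7/8) = -0.1124
D(P||Q) = 0.6667 - 0.1321 - 0.1124
  = 0.4222 bits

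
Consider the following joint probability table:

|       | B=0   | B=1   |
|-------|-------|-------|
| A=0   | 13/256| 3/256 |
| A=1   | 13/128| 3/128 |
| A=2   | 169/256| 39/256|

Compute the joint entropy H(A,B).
H(A,B) = -Σ P(A,B) log₂ P(A,B), summed over the non-zero cells:
H(A,B) = -[(13/256)·log₂(13/256) + (3/256)·log₂(3/256) + (13/128)·log₂(13/128) + (3/128)·log₂(3/128) + (169/256)·log₂(169/256) + (39/256)·log₂(39/256)]
  = 0.2183 + 0.0752 + 0.3351 + 0.1269 + 0.3955 + 0.4136
  = 1.5646 bits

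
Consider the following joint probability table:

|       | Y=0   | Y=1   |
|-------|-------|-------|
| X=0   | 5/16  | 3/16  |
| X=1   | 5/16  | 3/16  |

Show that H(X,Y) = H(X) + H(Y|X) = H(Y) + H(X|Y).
Marginal P(X) (row sums):
  P(X=0) = 5/16 + 3/16 = 1/2
  P(X=1) = 5/16 + 3/16 = 1/2
Marginal P(Y) (column sums):
  P(Y=0) = 5/16 + 5/16 = 5/8
  P(Y=1) = 3/16 + 3/16 = 3/8

Decomposition 1: H(X) + H(Y|X)
H(X) = -[(1/2)·log₂(1/2) + (1/2)·log₂(1/2)]
  = 0.5000 + 0.5000
  = 1.0000 bits
H(Y|X) = -Σ P(X,Y)·log₂ P(Y|X), where P(Y|X) = P(X,Y) / P(X)
  (X=0,Y=0): P(Y|X) = (5/16)/(1/2) = 5/8;  -(5/16)·log₂(5/8) = 0.2119
  (X=0,Y=1): P(Y|X) = (3/16)/(1/2) = 3/8;  -(3/16)·log₂(3/8) = 0.2653
  (X=1,Y=0): P(Y|X) = (5/16)/(1/2) = 5/8;  -(5/16)·log₂(5/8) = 0.2119
  (X=1,Y=1): P(Y|X) = (3/16)/(1/2) = 3/8;  -(3/16)·log₂(3/8) = 0.2653
H(Y|X) = 0.2119 + 0.2653 + 0.2119 + 0.2653
  = 0.9544 bits
H(X) + H(Y|X) = 1.0000 + 0.9544 = 1.9544 bits

Decomposition 2: H(Y) + H(X|Y)
H(Y) = -[(5/8)·log₂(5/8) + (3/8)·log₂(3/8)]
  = 0.4238 + 0.5306
  = 0.9544 bits
H(X|Y) = -Σ P(X,Y)·log₂ P(X|Y), where P(X|Y) = P(X,Y) / P(Y)
  (X=0,Y=0): P(X|Y) = (5/16)/(5/8) = 1/2;  -(5/16)·log₂(1/2) = 0.3125
  (X=0,Y=1): P(X|Y) = (3/16)/(3/8) = 1/2;  -(3/16)·log₂(1/2) = 0.1875
  (X=1,Y=0): P(X|Y) = (5/16)/(5/8) = 1/2;  -(5/16)·log₂(1/2) = 0.3125
  (X=1,Y=1): P(X|Y) = (3/16)/(3/8) = 1/2;  -(3/16)·log₂(1/2) = 0.1875
H(X|Y) = 0.3125 + 0.1875 + 0.3125 + 0.1875
  = 1.0000 bits
H(Y) + H(X|Y) = 0.9544 + 1.0000 = 1.9544 bits

Direct computation of the joint entropy:
H(X,Y) = -[(5/16)·log₂(5/16) + (3/16)·log₂(3/16) + (5/16)·log₂(5/16) + (3/16)·log₂(3/16)]
  = 0.5244 + 0.4528 + 0.5244 + 0.4528
  = 1.9544 bits

All three agree: H(X,Y) = 1.9544 bits ✓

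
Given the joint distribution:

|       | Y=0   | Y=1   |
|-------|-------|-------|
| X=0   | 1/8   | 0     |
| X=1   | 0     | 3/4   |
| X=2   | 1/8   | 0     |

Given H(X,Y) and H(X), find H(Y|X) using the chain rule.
From the chain rule: H(X,Y) = H(X) + H(Y|X)
Therefore: H(Y|X) = H(X,Y) - H(X)

H(X,Y) = -[(1/8)·log₂(1/8) + (3/4)·log₂(3/4) + (1/8)·log₂(1/8)]
  = 0.3750 + 0.3113 + 0.3750
  = 1.0613 bits
Marginal P(X) (row sums):
  P(X=0) = 1/8 + 0 = 1/8
  P(X=1) = 0 + 3/4 = 3/4
  P(X=2) = 1/8 + 0 = 1/8
H(X) = -[(1/8)·log₂(1/8) + (3/4)·log₂(3/4) + (1/8)·log₂(1/8)]
  = 0.3750 + 0.3113 + 0.3750
  = 1.0613 bits

H(Y|X) = 1.0613 - 1.0613 = 0.0000 bits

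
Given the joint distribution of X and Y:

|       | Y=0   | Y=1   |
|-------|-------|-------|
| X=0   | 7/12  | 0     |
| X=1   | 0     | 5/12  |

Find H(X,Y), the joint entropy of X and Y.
H(X,Y) = -Σ P(X,Y) log₂ P(X,Y), summed over the non-zero cells:
H(X,Y) = -[(7/12)·log₂(7/12) + (5/12)·log₂(5/12)]
  = 0.4536 + 0.5263
  = 0.9799 bits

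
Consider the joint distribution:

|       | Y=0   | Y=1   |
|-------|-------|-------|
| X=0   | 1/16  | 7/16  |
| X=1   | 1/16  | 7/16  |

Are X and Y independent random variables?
Marginal P(X) (row sums):
  P(X=0) = 1/16 + 7/16 = 1/2
  P(X=1) = 1/16 + 7/16 = 1/2
Marginal P(Y) (column sums):
  P(Y=0) = 1/16 + 1/16 = 1/8
  P(Y=1) = 7/16 + 7/16 = 7/8

X and Y are independent iff P(X=i,Y=j) = P(X=i)·P(Y=j) for every cell.
  P(X=0)·P(Y=0) = 1/2 × 1/8 = 1/16 = P(X=0,Y=0) ✓
  P(X=0)·P(Y=1) = 1/2 × 7/8 = 7/16 = P(X=0,Y=1) ✓
  P(X=1)·P(Y=0) = 1/2 × 1/8 = 1/16 = P(X=1,Y=0) ✓
  P(X=1)·P(Y=1) = 1/2 × 7/8 = 7/16 = P(X=1,Y=1) ✓

Yes, X and Y are independent: every cell factors, so I(X;Y) = 0 bits.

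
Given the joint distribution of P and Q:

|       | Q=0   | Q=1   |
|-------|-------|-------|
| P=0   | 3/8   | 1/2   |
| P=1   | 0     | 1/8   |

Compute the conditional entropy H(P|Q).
Marginal P(Q) (column sums):
  P(Q=0) = 3/8 + 0 = 3/8
  P(Q=1) = 1/2 + 1/8 = 5/8

H(P|Q) = -Σ P(P,Q)·log₂ P(P|Q), where P(P|Q) = P(P,Q) / P(Q)
  (cells with P(P,Q) = 0 contribute 0)
  (P=0,Q=0): P(P|Q) = (3/8)/(3/8) = 1;  -(3/8)·log₂(1) = 0.0000
  (P=0,Q=1): P(P|Q) = (1/2)/(5/8) = 4/5;  -(1/2)·log₂(4/5) = 0.1610
  (P=1,Q=1): P(P|Q) = (1/8)/(5/8) = 1/5;  -(1/8)·log₂(1/5) = 0.2902
H(P|Q) = 0.0000 + 0.1610 + 0.2902
  = 0.4512 bits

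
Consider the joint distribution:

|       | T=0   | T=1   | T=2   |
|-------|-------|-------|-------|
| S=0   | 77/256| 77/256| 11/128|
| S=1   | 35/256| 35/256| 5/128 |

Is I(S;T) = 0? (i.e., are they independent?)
Marginal P(S) (row sums):
  P(S=0) = 77/256 + 77/256 + 11/128 = 11/16
  P(S=1) = 35/256 + 35/256 + 5/128 = 5/16
Marginal P(T) (column sums):
  P(T=0) = 77/256 + 35/256 = 7/16
  P(T=1) = 77/256 + 35/256 = 7/16
  P(T=2) = 11/128 + 5/128 = 1/8

S and T are independent iff P(S=i,T=j) = P(S=i)·P(T=j) for every cell.
  P(S=0)·P(T=0) = 11/16 × 7/16 = 77/256 = P(S=0,T=0) ✓
  P(S=0)·P(T=1) = 11/16 × 7/16 = 77/256 = P(S=0,T=1) ✓
  P(S=0)·P(T=2) = 11/16 × 1/8 = 11/128 = P(S=0,T=2) ✓
  P(S=1)·P(T=0) = 5/16 × 7/16 = 35/256 = P(S=1,T=0) ✓
  P(S=1)·P(T=1) = 5/16 × 7/16 = 35/256 = P(S=1,T=1) ✓
  P(S=1)·P(T=2) = 5/16 × 1/8 = 5/128 = P(S=1,T=2) ✓

Yes, S and T are independent: every cell factors, so I(S;T) = 0 bits.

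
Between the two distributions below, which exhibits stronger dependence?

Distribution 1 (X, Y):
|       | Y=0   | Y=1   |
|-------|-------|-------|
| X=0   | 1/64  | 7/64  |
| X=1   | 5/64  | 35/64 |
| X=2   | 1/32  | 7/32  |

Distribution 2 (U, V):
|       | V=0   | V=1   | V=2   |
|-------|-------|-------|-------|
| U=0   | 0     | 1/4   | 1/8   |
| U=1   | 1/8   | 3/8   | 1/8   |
Distribution 1 (X, Y):
Marginal P(X) (row sums):
  P(X=0) = 1/64 + 7/64 = 1/8
  P(X=1) = 5/64 + 35/64 = 5/8
  P(X=2) = 1/32 + 7/32 = 1/4
Marginal P(Y) (column sums):
  P(Y=0) = 1/64 + 5/64 + 1/32 = 1/8
  P(Y=1) = 7/64 + 35/64 + 7/32 = 7/8

H(X) = -[(1/8)·log₂(1/8) + (5/8)·log₂(5/8) + (1/4)·log₂(1/4)]
  = 0.3750 + 0.4238 + 0.5000
  = 1.2988 bits
H(Y) = -[(1/8)·log₂(1/8) + (7/8)·log₂(7/8)]
  = 0.3750 + 0.1686
  = 0.5436 bits
H(X,Y) = -[(1/64)·log₂(1/64) + (7/64)·log₂(7/64) + (5/64)·log₂(5/64) + (35/64)·log₂(35/64) + (1/32)·log₂(1/32) + (7/32)·log₂(7/32)]
  = 0.0938 + 0.3492 + 0.2873 + 0.4762 + 0.1563 + 0.4796
  = 1.8424 bits

I(X;Y) = H(X) + H(Y) - H(X,Y)
  = 1.2988 + 0.5436 - 1.8424
  = 0.0000 bits

Distribution 2 (U, V):
Marginal P(U) (row sums):
  P(U=0) = 0 + 1/4 + 1/8 = 3/8
  P(U=1) = 1/8 + 3/8 + 1/8 = 5/8
Marginal P(V) (column sums):
  P(V=0) = 0 + 1/8 = 1/8
  P(V=1) = 1/4 + 3/8 = 5/8
  P(V=2) = 1/8 + 1/8 = 1/4

H(U) = -[(3/8)·log₂(3/8) + (5/8)·log₂(5/8)]
  = 0.5306 + 0.4238
  = 0.9544 bits
H(V) = -[(1/8)·log₂(1/8) + (5/8)·log₂(5/8) + (1/4)·log₂(1/4)]
  = 0.3750 + 0.4238 + 0.5000
  = 1.2988 bits
H(U,V) = -[(1/4)·log₂(1/4) + (1/8)·log₂(1/8) + (1/8)·log₂(1/8) + (3/8)·log₂(3/8) + (1/8)·log₂(1/8)]
  = 0.5000 + 0.3750 + 0.3750 + 0.5306 + 0.3750
  = 2.1556 bits

I(U;V) = H(U) + H(V) - H(U,V)
  = 0.9544 + 1.2988 - 2.1556
  = 0.0976 bits

I(U;V) = 0.0976 bits > I(X;Y) = 0.0000 bits, so (U, V) has the higher mutual information (stronger dependence).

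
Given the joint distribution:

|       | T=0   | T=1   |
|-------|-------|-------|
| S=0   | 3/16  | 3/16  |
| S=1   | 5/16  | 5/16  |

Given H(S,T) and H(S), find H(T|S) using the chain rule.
From the chain rule: H(S,T) = H(S) + H(T|S)
Therefore: H(T|S) = H(S,T) - H(S)

H(S,T) = -[(3/16)·log₂(3/16) + (3/16)·log₂(3/16) + (5/16)·log₂(5/16) + (5/16)·log₂(5/16)]
  = 0.4528 + 0.4528 + 0.5244 + 0.5244
  = 1.9544 bits
Marginal P(S) (row sums):
  P(S=0) = 3/16 + 3/16 = 3/8
  P(S=1) = 5/16 + 5/16 = 5/8
H(S) = -[(3/8)·log₂(3/8) + (5/8)·log₂(5/8)]
  = 0.5306 + 0.4238
  = 0.9544 bits

H(T|S) = 1.9544 - 0.9544 = 1.0000 bits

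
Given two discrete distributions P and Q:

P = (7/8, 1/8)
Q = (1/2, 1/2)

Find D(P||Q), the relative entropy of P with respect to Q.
D(P||Q) = Σ P(i) log₂(P(i)/Q(i))
  i=0: (7/8) × log₂((7/8)/(1/2)) = (7/8) × log₂(7/4) = 0.7064
  i=1: (1/8) × log₂((1/8)/(1/2)) = (1/8) × log₂(1/4) = -0.2500
D(P||Q) = 0.7064 - 0.2500
  = 0.4564 bits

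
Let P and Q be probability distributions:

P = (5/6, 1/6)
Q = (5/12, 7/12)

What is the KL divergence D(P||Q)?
D(P||Q) = Σ P(i) log₂(P(i)/Q(i))
  i=0: (5/6) × log₂((5/6)/(5/12)) = (5/6) × log₂(2) = 0.8333
  i=1: (1/6) × log₂((1/6)/(7/12)) = (1/6) × log₂(2/7) = -0.3012
D(P||Q) = 0.8333 - 0.3012
  = 0.5321 bits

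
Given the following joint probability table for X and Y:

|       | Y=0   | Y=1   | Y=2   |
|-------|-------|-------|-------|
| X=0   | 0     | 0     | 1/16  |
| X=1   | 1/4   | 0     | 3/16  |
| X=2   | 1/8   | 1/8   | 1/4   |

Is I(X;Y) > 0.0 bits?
Marginal P(X) (row sums):
  P(X=0) = 0 + 0 + 1/16 = 1/16
  P(X=1) = 1/4 + 0 + 3/16 = 7/16
  P(X=2) = 1/8 + 1/8 + 1/4 = 1/2
Marginal P(Y) (column sums):
  P(Y=0) = 0 + 1/4 + 1/8 = 3/8
  P(Y=1) = 0 + 0 + 1/8 = 1/8
  P(Y=2) = 1/16 + 3/16 + 1/4 = 1/2

H(X) = -[(1/16)·log₂(1/16) + (7/16)·log₂(7/16) + (1/2)·log₂(1/2)]
  = 0.2500 + 0.5218 + 0.5000
  = 1.2718 bits
H(Y) = -[(3/8)·log₂(3/8) + (1/8)·log₂(1/8) + (1/2)·log₂(1/2)]
  = 0.5306 + 0.3750 + 0.5000
  = 1.4056 bits
H(X,Y) = -[(1/16)·log₂(1/16) + (1/4)·log₂(1/4) + (3/16)·log₂(3/16) + (1/8)·log₂(1/8) + (1/8)·log₂(1/8) + (1/4)·log₂(1/4)]
  = 0.2500 + 0.5000 + 0.4528 + 0.3750 + 0.3750 + 0.5000
  = 2.4528 bits

I(X;Y) = H(X) + H(Y) - H(X,Y)
  = 1.2718 + 1.4056 - 2.4528
  = 0.2246 bits

Yes. I(X;Y) = 0.2246 bits, which is > 0.0 bits.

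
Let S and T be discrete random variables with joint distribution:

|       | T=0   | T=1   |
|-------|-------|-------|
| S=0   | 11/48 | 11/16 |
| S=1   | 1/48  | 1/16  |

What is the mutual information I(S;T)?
Marginal P(S) (row sums):
  P(S=0) = 11/48 + 11/16 = 11/12
  P(S=1) = 1/48 + 1/16 = 1/12
Marginal P(T) (column sums):
  P(T=0) = 11/48 + 1/48 = 1/4
  P(T=1) = 11/16 + 1/16 = 3/4

H(S) = -[(11/12)·log₂(11/12) + (1/12)·log₂(1/12)]
  = 0.1151 + 0.2987
  = 0.4138 bits
H(T) = -[(1/4)·log₂(1/4) + (3/4)·log₂(3/4)]
  = 0.5000 + 0.3113
  = 0.8113 bits
H(S,T) = -[(11/48)·log₂(11/48) + (11/16)·log₂(11/16) + (1/48)·log₂(1/48) + (1/16)·log₂(1/16)]
  = 0.4871 + 0.3716 + 0.1164 + 0.2500
  = 1.2251 bits

I(S;T) = H(S) + H(T) - H(S,T)
  = 0.4138 + 0.8113 - 1.2251
  = 0.0000 bits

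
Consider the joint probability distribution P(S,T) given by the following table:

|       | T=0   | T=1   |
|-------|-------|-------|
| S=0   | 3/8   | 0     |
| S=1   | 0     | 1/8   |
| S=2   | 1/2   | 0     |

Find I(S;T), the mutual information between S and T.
Marginal P(S) (row sums):
  P(S=0) = 3/8 + 0 = 3/8
  P(S=1) = 0 + 1/8 = 1/8
  P(S=2) = 1/2 + 0 = 1/2
Marginal P(T) (column sums):
  P(T=0) = 3/8 + 0 + 1/2 = 7/8
  P(T=1) = 0 + 1/8 + 0 = 1/8

H(S) = -[(3/8)·log₂(3/8) + (1/8)·log₂(1/8) + (1/2)·log₂(1/2)]
  = 0.5306 + 0.3750 + 0.5000
  = 1.4056 bits
H(T) = -[(7/8)·log₂(7/8) + (1/8)·log₂(1/8)]
  = 0.1686 + 0.3750
  = 0.5436 bits
H(S,T) = -[(3/8)·log₂(3/8) + (1/8)·log₂(1/8) + (1/2)·log₂(1/2)]
  = 0.5306 + 0.3750 + 0.5000
  = 1.4056 bits

I(S;T) = H(S) + H(T) - H(S,T)
  = 1.4056 + 0.5436 - 1.4056
  = 0.5436 bits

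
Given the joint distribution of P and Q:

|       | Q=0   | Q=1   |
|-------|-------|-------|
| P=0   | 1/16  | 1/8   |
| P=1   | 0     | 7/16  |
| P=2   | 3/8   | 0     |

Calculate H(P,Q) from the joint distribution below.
H(P,Q) = -Σ P(P,Q) log₂ P(P,Q), summed over the non-zero cells:
H(P,Q) = -[(1/16)·log₂(1/16) + (1/8)·log₂(1/8) + (7/16)·log₂(7/16) + (3/8)·log₂(3/8)]
  = 0.2500 + 0.3750 + 0.5218 + 0.5306
  = 1.6774 bits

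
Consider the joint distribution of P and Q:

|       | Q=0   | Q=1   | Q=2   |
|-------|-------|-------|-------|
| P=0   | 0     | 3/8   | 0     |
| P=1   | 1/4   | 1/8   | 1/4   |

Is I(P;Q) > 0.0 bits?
Marginal P(P) (row sums):
  P(P=0) = 0 + 3/8 + 0 = 3/8
  P(P=1) = 1/4 + 1/8 + 1/4 = 5/8
Marginal P(Q) (column sums):
  P(Q=0) = 0 + 1/4 = 1/4
  P(Q=1) = 3/8 + 1/8 = 1/2
  P(Q=2) = 0 + 1/4 = 1/4

H(P) = -[(3/8)·log₂(3/8) + (5/8)·log₂(5/8)]
  = 0.5306 + 0.4238
  = 0.9544 bits
H(Q) = -[(1/4)·log₂(1/4) + (1/2)·log₂(1/2) + (1/4)·log₂(1/4)]
  = 0.5000 + 0.5000 + 0.5000
  = 1.5000 bits
H(P,Q) = -[(3/8)·log₂(3/8) + (1/4)·log₂(1/4) + (1/8)·log₂(1/8) + (1/4)·log₂(1/4)]
  = 0.5306 + 0.5000 + 0.3750 + 0.5000
  = 1.9056 bits

I(P;Q) = H(P) + H(Q) - H(P,Q)
  = 0.9544 + 1.5000 - 1.9056
  = 0.5488 bits

Yes. I(P;Q) = 0.5488 bits, which is > 0.0 bits.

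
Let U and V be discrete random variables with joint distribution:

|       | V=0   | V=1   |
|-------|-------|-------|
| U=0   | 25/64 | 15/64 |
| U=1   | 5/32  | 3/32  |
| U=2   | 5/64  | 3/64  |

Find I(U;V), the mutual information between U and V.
Marginal P(U) (row sums):
  P(U=0) = 25/64 + 15/64 = 5/8
  P(U=1) = 5/32 + 3/32 = 1/4
  P(U=2) = 5/64 + 3/64 = 1/8
Marginal P(V) (column sums):
  P(V=0) = 25/64 + 5/32 + 5/64 = 5/8
  P(V=1) = 15/64 + 3/32 + 3/64 = 3/8

H(U) = -[(5/8)·log₂(5/8) + (1/4)·log₂(1/4) + (1/8)·log₂(1/8)]
  = 0.4238 + 0.5000 + 0.3750
  = 1.2988 bits
H(V) = -[(5/8)·log₂(5/8) + (3/8)·log₂(3/8)]
  = 0.4238 + 0.5306
  = 0.9544 bits
H(U,V) = -[(25/64)·log₂(25/64) + (15/64)·log₂(15/64) + (5/32)·log₂(5/32) + (3/32)·log₂(3/32) + (5/64)·log₂(5/64) + (3/64)·log₂(3/64)]
  = 0.5297 + 0.4906 + 0.4184 + 0.3202 + 0.2873 + 0.2070
  = 2.2532 bits

I(U;V) = H(U) + H(V) - H(U,V)
  = 1.2988 + 0.9544 - 2.2532
  = 0.0000 bits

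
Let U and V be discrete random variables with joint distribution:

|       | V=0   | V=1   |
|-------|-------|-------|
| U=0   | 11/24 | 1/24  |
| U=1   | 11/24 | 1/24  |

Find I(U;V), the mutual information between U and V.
Marginal P(U) (row sums):
  P(U=0) = 11/24 + 1/24 = 1/2
  P(U=1) = 11/24 + 1/24 = 1/2
Marginal P(V) (column sums):
  P(V=0) = 11/24 + 11/24 = 11/12
  P(V=1) = 1/24 + 1/24 = 1/12

H(U) = -[(1/2)·log₂(1/2) + (1/2)·log₂(1/2)]
  = 0.5000 + 0.5000
  = 1.0000 bits
H(V) = -[(11/12)·log₂(11/12) + (1/12)·log₂(1/12)]
  = 0.1151 + 0.2987
  = 0.4138 bits
H(U,V) = -[(11/24)·log₂(11/24) + (1/24)·log₂(1/24) + (11/24)·log₂(11/24) + (1/24)·log₂(1/24)]
  = 0.5159 + 0.1910 + 0.5159 + 0.1910
  = 1.4138 bits

I(U;V) = H(U) + H(V) - H(U,V)
  = 1.0000 + 0.4138 - 1.4138
  = 0.0000 bits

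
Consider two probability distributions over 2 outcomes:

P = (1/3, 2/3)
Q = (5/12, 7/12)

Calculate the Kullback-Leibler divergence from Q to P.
D(P||Q) = Σ P(i) log₂(P(i)/Q(i))
  i=0: (1/3) × log₂((1/3)/(5/12)) = (1/3) × log₂(4/5) = -0.1073
  i=1: (2/3) × log₂((2/3)/(7/12)) = (2/3) × log₂(8/7) = 0.1284
D(P||Q) = -0.1073 + 0.1284
  = 0.0211 bits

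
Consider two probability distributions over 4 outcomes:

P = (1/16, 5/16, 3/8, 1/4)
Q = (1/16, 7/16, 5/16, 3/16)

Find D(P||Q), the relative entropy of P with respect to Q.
D(P||Q) = Σ P(i) log₂(P(i)/Q(i))
  i=0: (1/16) × log₂((1/16)/(1/16)) = (1/16) × log₂(1) = 0.0000
  i=1: (5/16) × log₂((5/16)/(7/16)) = (5/16) × log₂(5/7) = -0.1517
  i=2: (3/8) × log₂((3/8)/(5/16)) = (3/8) × log₂(6/5) = 0.0986
  i=3: (1/4) × log₂((1/4)/(3/16)) = (1/4) × log₂(4/3) = 0.1038
D(P||Q) = 0.0000 - 0.1517 + 0.0986 + 0.1038
  = 0.0507 bits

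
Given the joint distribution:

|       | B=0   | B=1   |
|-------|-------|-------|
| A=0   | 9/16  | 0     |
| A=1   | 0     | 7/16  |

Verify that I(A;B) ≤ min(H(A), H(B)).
Marginal P(A) (row sums):
  P(A=0) = 9/16 + 0 = 9/16
  P(A=1) = 0 + 7/16 = 7/16
Marginal P(B) (column sums):
  P(B=0) = 9/16 + 0 = 9/16
  P(B=1) = 0 + 7/16 = 7/16

H(A) = -[(9/16)·log₂(9/16) + (7/16)·log₂(7/16)]
  = 0.4669 + 0.5218
  = 0.9887 bits
H(B) = -[(9/16)·log₂(9/16) + (7/16)·log₂(7/16)]
  = 0.4669 + 0.5218
  = 0.9887 bits
H(A,B) = -[(9/16)·log₂(9/16) + (7/16)·log₂(7/16)]
  = 0.4669 + 0.5218
  = 0.9887 bits

I(A;B) = H(A) + H(B) - H(A,B)
  = 0.9887 + 0.9887 - 0.9887
  = 0.9887 bits

min(H(A), H(B)) = min(0.9887, 0.9887) = 0.9887 bits
Since 0.9887 ≤ 0.9887, the bound is satisfied ✓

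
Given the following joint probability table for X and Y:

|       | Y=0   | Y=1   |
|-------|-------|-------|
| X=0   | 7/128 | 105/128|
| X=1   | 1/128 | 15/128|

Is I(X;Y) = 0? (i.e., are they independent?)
Marginal P(X) (row sums):
  P(X=0) = 7/128 + 105/128 = 7/8
  P(X=1) = 1/128 + 15/128 = 1/8
Marginal P(Y) (column sums):
  P(Y=0) = 7/128 + 1/128 = 1/16
  P(Y=1) = 105/128 + 15/128 = 15/16

X and Y are independent iff P(X=i,Y=j) = P(X=i)·P(Y=j) for every cell.
  P(X=0)·P(Y=0) = 7/8 × 1/16 = 7/128 = P(X=0,Y=0) ✓
  P(X=0)·P(Y=1) = 7/8 × 15/16 = 105/128 = P(X=0,Y=1) ✓
  P(X=1)·P(Y=0) = 1/8 × 1/16 = 1/128 = P(X=1,Y=0) ✓
  P(X=1)·P(Y=1) = 1/8 × 15/16 = 15/128 = P(X=1,Y=1) ✓

Yes, X and Y are independent: every cell factors, so I(X;Y) = 0 bits.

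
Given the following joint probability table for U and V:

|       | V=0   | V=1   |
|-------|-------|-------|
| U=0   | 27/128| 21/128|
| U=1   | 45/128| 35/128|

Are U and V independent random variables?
Marginal P(U) (row sums):
  P(U=0) = 27/128 + 21/128 = 3/8
  P(U=1) = 45/128 + 35/128 = 5/8
Marginal P(V) (column sums):
  P(V=0) = 27/128 + 45/128 = 9/16
  P(V=1) = 21/128 + 35/128 = 7/16

U and V are independent iff P(U=i,V=j) = P(U=i)·P(V=j) for every cell.
  P(U=0)·P(V=0) = 3/8 × 9/16 = 27/128 = P(U=0,V=0) ✓
  P(U=0)·P(V=1) = 3/8 × 7/16 = 21/128 = P(U=0,V=1) ✓
  P(U=1)·P(V=0) = 5/8 × 9/16 = 45/128 = P(U=1,V=0) ✓
  P(U=1)·P(V=1) = 5/8 × 7/16 = 35/128 = P(U=1,V=1) ✓

Yes, U and V are independent: every cell factors, so I(U;V) = 0 bits.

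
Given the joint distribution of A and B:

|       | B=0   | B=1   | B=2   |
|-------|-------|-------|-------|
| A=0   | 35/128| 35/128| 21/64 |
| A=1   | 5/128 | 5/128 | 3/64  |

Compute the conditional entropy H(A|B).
Marginal P(B) (column sums):
  P(B=0) = 35/128 + 5/128 = 5/16
  P(B=1) = 35/128 + 5/128 = 5/16
  P(B=2) = 21/64 + 3/64 = 3/8

H(A|B) = -Σ P(A,B)·log₂ P(A|B), where P(A|B) = P(A,B) / P(B)
  (A=0,B=0): P(A|B) = (35/128)/(5/16) = 7/8;  -(35/128)·log₂(7/8) = 0.0527
  (A=0,B=1): P(A|B) = (35/128)/(5/16) = 7/8;  -(35/128)·log₂(7/8) = 0.0527
  (A=0,B=2): P(A|B) = (21/64)/(3/8) = 7/8;  -(21/64)·log₂(7/8) = 0.0632
  (A=1,B=0): P(A|B) = (5/128)/(5/16) = 1/8;  -(5/128)·log₂(1/8) = 0.1172
  (A=1,B=1): P(A|B) = (5/128)/(5/16) = 1/8;  -(5/128)·log₂(1/8) = 0.1172
  (A=1,B=2): P(A|B) = (3/64)/(3/8) = 1/8;  -(3/64)·log₂(1/8) = 0.1406
H(A|B) = 0.0527 + 0.0527 + 0.0632 + 0.1172 + 0.1172 + 0.1406
  = 0.5436 bits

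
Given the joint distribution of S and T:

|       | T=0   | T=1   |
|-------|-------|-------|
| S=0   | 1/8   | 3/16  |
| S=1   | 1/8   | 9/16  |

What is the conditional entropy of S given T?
Marginal P(T) (column sums):
  P(T=0) = 1/8 + 1/8 = 1/4
  P(T=1) = 3/16 + 9/16 = 3/4

H(S|T) = -Σ P(S,T)·log₂ P(S|T), where P(S|T) = P(S,T) / P(T)
  (S=0,T=0): P(S|T) = (1/8)/(1/4) = 1/2;  -(1/8)·log₂(1/2) = 0.1250
  (S=0,T=1): P(S|T) = (3/16)/(3/4) = 1/4;  -(3/16)·log₂(1/4) = 0.3750
  (S=1,T=0): P(S|T) = (1/8)/(1/4) = 1/2;  -(1/8)·log₂(1/2) = 0.1250
  (S=1,T=1): P(S|T) = (9/16)/(3/4) = 3/4;  -(9/16)·log₂(3/4) = 0.2335
H(S|T) = 0.1250 + 0.3750 + 0.1250 + 0.2335
  = 0.8585 bits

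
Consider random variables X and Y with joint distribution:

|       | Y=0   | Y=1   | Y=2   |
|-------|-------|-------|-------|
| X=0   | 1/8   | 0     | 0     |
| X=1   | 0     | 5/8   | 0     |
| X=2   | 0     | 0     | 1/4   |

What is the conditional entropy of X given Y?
Marginal P(Y) (column sums):
  P(Y=0) = 1/8 + 0 + 0 = 1/8
  P(Y=1) = 0 + 5/8 + 0 = 5/8
  P(Y=2) = 0 + 0 + 1/4 = 1/4

H(X|Y) = -Σ P(X,Y)·log₂ P(X|Y), where P(X|Y) = P(X,Y) / P(Y)
  (cells with P(X,Y) = 0 contribute 0)
  (X=0,Y=0): P(X|Y) = (1/8)/(1/8) = 1;  -(1/8)·log₂(1) = 0.0000
  (X=1,Y=1): P(X|Y) = (5/8)/(5/8) = 1;  -(5/8)·log₂(1) = 0.0000
  (X=2,Y=2): P(X|Y) = (1/4)/(1/4) = 1;  -(1/4)·log₂(1) = 0.0000
H(X|Y) = 0.0000 + 0.0000 + 0.0000
  = 0.0000 bits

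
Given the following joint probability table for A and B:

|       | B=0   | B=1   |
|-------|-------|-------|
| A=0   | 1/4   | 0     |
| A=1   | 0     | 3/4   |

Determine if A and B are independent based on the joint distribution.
Marginal P(A) (row sums):
  P(A=0) = 1/4 + 0 = 1/4
  P(A=1) = 0 + 3/4 = 3/4
Marginal P(B) (column sums):
  P(B=0) = 1/4 + 0 = 1/4
  P(B=1) = 0 + 3/4 = 3/4

A and B are independent iff P(A=i,B=j) = P(A=i)·P(B=j) for every cell.
  P(A=0)·P(B=0) = 1/4 × 1/4 = 1/16, but P(A=0,B=0) = 1/4 ✗

No, A and B are not independent. Quantitatively, I(A;B) > 0:

H(A) = -[(1/4)·log₂(1/4) + (3/4)·log₂(3/4)]
  = 0.5000 + 0.3113
  = 0.8113 bits
H(B) = -[(1/4)·log₂(1/4) + (3/4)·log₂(3/4)]
  = 0.5000 + 0.3113
  = 0.8113 bits
H(A,B) = -[(1/4)·log₂(1/4) + (3/4)·log₂(3/4)]
  = 0.5000 + 0.3113
  = 0.8113 bits
I(A;B) = H(A) + H(B) - H(A,B) = 0.8113 + 0.8113 - 0.8113 = 0.8113 bits > 0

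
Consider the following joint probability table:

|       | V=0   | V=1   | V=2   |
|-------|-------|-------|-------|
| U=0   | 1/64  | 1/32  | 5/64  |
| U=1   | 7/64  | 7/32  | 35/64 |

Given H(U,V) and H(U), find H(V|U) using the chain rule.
From the chain rule: H(U,V) = H(U) + H(V|U)
Therefore: H(V|U) = H(U,V) - H(U)

H(U,V) = -[(1/64)·log₂(1/64) + (1/32)·log₂(1/32) + (5/64)·log₂(5/64) + (7/64)·log₂(7/64) + (7/32)·log₂(7/32) + (35/64)·log₂(35/64)]
  = 0.0938 + 0.1563 + 0.2873 + 0.3492 + 0.4796 + 0.4762
  = 1.8424 bits
Marginal P(U) (row sums):
  P(U=0) = 1/64 + 1/32 + 5/64 = 1/8
  P(U=1) = 7/64 + 7/32 + 35/64 = 7/8
H(U) = -[(1/8)·log₂(1/8) + (7/8)·log₂(7/8)]
  = 0.3750 + 0.1686
  = 0.5436 bits

H(V|U) = 1.8424 - 0.5436 = 1.2988 bits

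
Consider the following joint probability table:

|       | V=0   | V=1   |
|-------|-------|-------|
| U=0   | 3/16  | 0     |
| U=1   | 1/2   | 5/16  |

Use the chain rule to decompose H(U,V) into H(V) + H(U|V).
By the chain rule: H(U,V) = H(V) + H(U|V)

Marginal P(V) (column sums):
  P(V=0) = 3/16 + 1/2 = 11/16
  P(V=1) = 0 + 5/16 = 5/16
H(V) = -[(11/16)·log₂(11/16) + (5/16)·log₂(5/16)]
  = 0.3716 + 0.5244
  = 0.8960 bits
H(U|V) = -Σ P(U,V)·log₂ P(U|V), where P(U|V) = P(U,V) / P(V)
  (cells with P(U,V) = 0 contribute 0)
  (U=0,V=0): P(U|V) = (3/16)/(11/16) = 3/11;  -(3/16)·log₂(3/11) = 0.3515
  (U=1,V=0): P(U|V) = (1/2)/(11/16) = 8/11;  -(1/2)·log₂(8/11) = 0.2297
  (U=1,V=1): P(U|V) = (5/16)/(5/16) = 1;  -(5/16)·log₂(1) = 0.0000
H(U|V) = 0.3515 + 0.2297 + 0.0000
  = 0.5812 bits

H(U,V) = H(V) + H(U|V) = 0.8960 + 0.5812 = 1.4772 bits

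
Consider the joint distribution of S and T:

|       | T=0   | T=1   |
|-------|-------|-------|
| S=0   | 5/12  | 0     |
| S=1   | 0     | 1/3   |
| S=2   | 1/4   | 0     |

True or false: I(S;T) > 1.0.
Marginal P(S) (row sums):
  P(S=0) = 5/12 + 0 = 5/12
  P(S=1) = 0 + 1/3 = 1/3
  P(S=2) = 1/4 + 0 = 1/4
Marginal P(T) (column sums):
  P(T=0) = 5/12 + 0 + 1/4 = 2/3
  P(T=1) = 0 + 1/3 + 0 = 1/3

H(S) = -[(5/12)·log₂(5/12) + (1/3)·log₂(1/3) + (1/4)·log₂(1/4)]
  = 0.5263 + 0.5283 + 0.5000
  = 1.5546 bits
H(T) = -[(2/3)·log₂(2/3) + (1/3)·log₂(1/3)]
  = 0.3900 + 0.5283
  = 0.9183 bits
H(S,T) = -[(5/12)·log₂(5/12) + (1/3)·log₂(1/3) + (1/4)·log₂(1/4)]
  = 0.5263 + 0.5283 + 0.5000
  = 1.5546 bits

I(S;T) = H(S) + H(T) - H(S,T)
  = 1.5546 + 0.9183 - 1.5546
  = 0.9183 bits

False. I(S;T) = 0.9183 bits, which is ≤ 1.0 bits.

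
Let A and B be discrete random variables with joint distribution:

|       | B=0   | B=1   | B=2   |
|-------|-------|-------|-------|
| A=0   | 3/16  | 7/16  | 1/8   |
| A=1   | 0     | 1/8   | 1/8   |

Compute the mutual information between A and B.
Marginal P(A) (row sums):
  P(A=0) = 3/16 + 7/16 + 1/8 = 3/4
  P(A=1) = 0 + 1/8 + 1/8 = 1/4
Marginal P(B) (column sums):
  P(B=0) = 3/16 + 0 = 3/16
  P(B=1) = 7/16 + 1/8 = 9/16
  P(B=2) = 1/8 + 1/8 = 1/4

H(A) = -[(3/4)·log₂(3/4) + (1/4)·log₂(1/4)]
  = 0.3113 + 0.5000
  = 0.8113 bits
H(B) = -[(3/16)·log₂(3/16) + (9/16)·log₂(9/16) + (1/4)·log₂(1/4)]
  = 0.4528 + 0.4669 + 0.5000
  = 1.4197 bits
H(A,B) = -[(3/16)·log₂(3/16) + (7/16)·log₂(7/16) + (1/8)·log₂(1/8) + (1/8)·log₂(1/8) + (1/8)·log₂(1/8)]
  = 0.4528 + 0.5218 + 0.3750 + 0.3750 + 0.3750
  = 2.0996 bits

I(A;B) = H(A) + H(B) - H(A,B)
  = 0.8113 + 1.4197 - 2.0996
  = 0.1314 bits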